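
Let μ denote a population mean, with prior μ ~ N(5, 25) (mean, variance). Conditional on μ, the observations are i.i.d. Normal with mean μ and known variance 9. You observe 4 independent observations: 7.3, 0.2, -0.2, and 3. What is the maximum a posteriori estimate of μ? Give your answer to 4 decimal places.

μ̂_MAP = 2.7752

n = 4; x̄ = (7.3 + 0.2 + (-0.2) + 3)/4 = 10.3/4 = 2.575.
For a Normal prior and Normal likelihood with known variance, the posterior is Normal; its mode equals its mean, the precision-weighted average.
Prior precision 1/σ₀² = 1/25 = 0.04; data precision n/σ² = 4/9.
μ̂ = (0.04·5 + (4/9)·2.575) / (0.04 + 4/9) = (121/90)/(109/225) = 605/218 ≈ 2.7752.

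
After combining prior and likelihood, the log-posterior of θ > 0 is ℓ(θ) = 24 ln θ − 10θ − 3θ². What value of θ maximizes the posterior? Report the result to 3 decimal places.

ℓ'(θ) = 24/θ − 10 − 6θ. Setting this to zero and multiplying by θ: 6θ² + 10θ − 24 = 0.
θ = (−10 + √(10² + 4·6·24)) / (2·6) = (−10 + √676) / 12 = (−10 + 26)/12 = 4/3.
ℓ''(θ) = −24/θ² − 6 < 0, confirming a maximum.

θ̂_MAP = 1.333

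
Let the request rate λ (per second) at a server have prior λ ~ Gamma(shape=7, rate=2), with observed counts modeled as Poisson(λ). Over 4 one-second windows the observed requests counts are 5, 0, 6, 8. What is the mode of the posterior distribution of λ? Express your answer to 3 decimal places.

λ̂_MAP = 4.167

Σxᵢ = 5+0+6+8 = 19, with n = 4.
Posterior ∝ λ^6e^(−2λ) · λ^19e^(−4λ) = λ^25e^(−6λ), i.e. Gamma(shape=26, rate=6).
The mode of a Gamma(a, b) with a ≥ 1 (shape–rate) is (a−1)/b = 25/6 ≈ 4.167.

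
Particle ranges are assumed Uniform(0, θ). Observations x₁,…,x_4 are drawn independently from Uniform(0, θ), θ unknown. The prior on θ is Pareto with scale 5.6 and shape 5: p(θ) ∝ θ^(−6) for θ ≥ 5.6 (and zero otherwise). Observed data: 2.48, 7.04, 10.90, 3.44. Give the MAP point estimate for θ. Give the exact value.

θ̂_MAP = 10.90

The Uniform(0, θ) likelihood is θ^(−n) for θ ≥ max(xᵢ), zero otherwise. Here max(xᵢ) = 10.90.
Posterior ∝ θ^(−6) · θ^(−4) = θ^(−10) on θ ≥ max(5.6, 10.90) = 10.90.
This density is strictly decreasing in θ, so the posterior mode lies at the lower boundary of the support.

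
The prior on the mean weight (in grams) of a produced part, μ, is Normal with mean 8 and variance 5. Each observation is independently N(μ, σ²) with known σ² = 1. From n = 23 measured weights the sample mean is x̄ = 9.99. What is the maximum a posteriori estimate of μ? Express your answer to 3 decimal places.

μ̂_MAP = 9.973

n = 23, x̄ = 9.99.
For a Normal prior and Normal likelihood with known variance, the posterior is Normal; its mode equals its mean, the precision-weighted average.
Prior precision 1/σ₀² = 1/5 = 0.2; data precision n/σ² = 23/1 = 23.
μ̂ = (0.2·8 + 23·9.99) / (0.2 + 23) = 231.37/23.2 = 23137/2320 ≈ 9.973.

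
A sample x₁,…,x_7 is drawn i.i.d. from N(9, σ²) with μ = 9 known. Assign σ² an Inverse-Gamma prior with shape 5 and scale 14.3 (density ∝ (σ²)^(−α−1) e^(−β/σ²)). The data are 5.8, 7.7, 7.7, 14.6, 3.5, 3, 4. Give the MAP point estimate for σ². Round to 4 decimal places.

σ̂²_MAP = 8.6753

Sum of squared deviations about the known mean: SS = (5.8−9)² + (7.7−9)² + (7.7−9)² + (14.6−9)² + (3.5−9)² + (3−9)² + (4−9)² = 136.23.
The Normal likelihood contributes (σ²)^(−n/2) exp(−SS/(2σ²)), so the posterior is Inverse-Gamma(α + n/2, β + SS/2) = Inverse-Gamma(8.5, 82.415).
The mode of Inverse-Gamma(a, b) is b/(a+1) = 82.415/9.5 ≈ 8.6753.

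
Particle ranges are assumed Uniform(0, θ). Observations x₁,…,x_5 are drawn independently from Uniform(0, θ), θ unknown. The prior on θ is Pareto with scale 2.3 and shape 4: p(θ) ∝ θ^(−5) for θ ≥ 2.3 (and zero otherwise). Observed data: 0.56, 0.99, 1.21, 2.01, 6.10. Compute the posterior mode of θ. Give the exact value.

θ̂_MAP = 6.10

The Uniform(0, θ) likelihood is θ^(−n) for θ ≥ max(xᵢ), zero otherwise. Here max(xᵢ) = 6.10.
Posterior ∝ θ^(−5) · θ^(−5) = θ^(−10) on θ ≥ max(2.3, 6.10) = 6.10.
This density is strictly decreasing in θ, so the posterior mode lies at the lower boundary of the support.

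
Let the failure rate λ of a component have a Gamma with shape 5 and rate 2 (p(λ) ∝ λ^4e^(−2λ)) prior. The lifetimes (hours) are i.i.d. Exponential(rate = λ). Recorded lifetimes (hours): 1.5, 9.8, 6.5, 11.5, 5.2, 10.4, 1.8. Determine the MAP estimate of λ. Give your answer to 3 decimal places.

λ̂_MAP = 0.226

The Exponential(rate=λ) likelihood is ∝ λ^n e^(−λΣtᵢ). Here n = 7 and Σtᵢ = 1.5 + 9.8 + 6.5 + 11.5 + 5.2 + 10.4 + 1.8 = 46.7.
Posterior ∝ λ^4e^(−2λ) · λ^7e^(−46.7λ) = λ^11e^(−48.7λ), i.e. Gamma(12, 48.7).
Mode = (a−1)/b = 11/48.7 ≈ 0.226.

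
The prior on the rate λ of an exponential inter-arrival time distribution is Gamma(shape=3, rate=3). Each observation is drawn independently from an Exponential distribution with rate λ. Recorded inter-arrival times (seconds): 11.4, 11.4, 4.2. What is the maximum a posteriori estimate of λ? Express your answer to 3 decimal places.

The Exponential(rate=λ) likelihood is ∝ λ^n e^(−λΣtᵢ). Here n = 3 and Σtᵢ = 11.4 + 11.4 + 4.2 = 27.
Posterior ∝ λ^2e^(−3λ) · λ^3e^(−27λ) = λ^5e^(−30λ), i.e. Gamma(6, 30).
Mode = (a−1)/b = 5/30 ≈ 0.167.

λ̂_MAP = 0.167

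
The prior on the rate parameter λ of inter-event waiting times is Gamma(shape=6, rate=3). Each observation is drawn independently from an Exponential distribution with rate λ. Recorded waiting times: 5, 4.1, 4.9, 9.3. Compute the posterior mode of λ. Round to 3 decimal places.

λ̂_MAP = 0.342

The Exponential(rate=λ) likelihood is ∝ λ^n e^(−λΣtᵢ). Here n = 4 and Σtᵢ = 5 + 4.1 + 4.9 + 9.3 = 23.3.
Posterior ∝ λ^5e^(−3λ) · λ^4e^(−23.3λ) = λ^9e^(−26.3λ), i.e. Gamma(10, 26.3).
Mode = (a−1)/b = 9/26.3 ≈ 0.342.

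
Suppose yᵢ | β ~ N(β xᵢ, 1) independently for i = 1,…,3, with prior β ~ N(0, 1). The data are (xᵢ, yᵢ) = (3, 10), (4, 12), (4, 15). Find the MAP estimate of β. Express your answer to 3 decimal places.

β̂_MAP = 3.286

log p(β | y) = −Σ(yᵢ − βxᵢ)²/(2·1) − β²/(2·1) + const.
Setting the derivative to zero: Σxᵢ(yᵢ − βxᵢ)/1 − β/1 = 0, so β = Σxᵢyᵢ / (Σxᵢ² + σ²/τ²).
Σxᵢyᵢ = 3·10 + 4·12 + 4·15 = 138; Σxᵢ² = 41; σ²/τ² = 1.
β̂_MAP = 138 / (41 + 1) = 138/42 ≈ 3.286.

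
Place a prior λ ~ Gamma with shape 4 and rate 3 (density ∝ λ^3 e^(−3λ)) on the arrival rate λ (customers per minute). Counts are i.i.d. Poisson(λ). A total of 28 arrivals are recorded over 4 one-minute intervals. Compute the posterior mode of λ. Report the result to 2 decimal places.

Σxᵢ = 28, n = 4.
Posterior ∝ λ^3e^(−3λ) · λ^28e^(−4λ) = λ^31e^(−7λ), i.e. Gamma(shape=32, rate=7).
The mode of a Gamma(a, b) with a ≥ 1 (shape–rate) is (a−1)/b = 31/7 ≈ 4.43.

λ̂_MAP = 4.43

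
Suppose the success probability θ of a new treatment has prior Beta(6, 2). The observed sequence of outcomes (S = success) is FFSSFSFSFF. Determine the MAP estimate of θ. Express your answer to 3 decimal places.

θ̂_MAP = 0.563

Prior: Beta(6, 2).
Data: 4 successes in 10 trials (from the sequence). The binomial likelihood contributes θ^4(1−θ)^6, so the posterior is Beta(6+4, 2+6) = Beta(10, 8).
For Beta(a, b) with a, b > 1 the mode is (a−1)/(a+b−2) = 9/16 ≈ 0.563.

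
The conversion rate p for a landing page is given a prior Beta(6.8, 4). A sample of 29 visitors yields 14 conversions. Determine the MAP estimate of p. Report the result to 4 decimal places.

Prior: Beta(6.8, 4).
Data: 14 successes in 29 trials. The binomial likelihood contributes p^14(1−p)^15, so the posterior is Beta(6.8+14, 4+15) = Beta(20.8, 19).
For Beta(a, b) with a, b > 1 the mode is (a−1)/(a+b−2) = 19.8/37.8 ≈ 0.5238.

p̂_MAP = 0.5238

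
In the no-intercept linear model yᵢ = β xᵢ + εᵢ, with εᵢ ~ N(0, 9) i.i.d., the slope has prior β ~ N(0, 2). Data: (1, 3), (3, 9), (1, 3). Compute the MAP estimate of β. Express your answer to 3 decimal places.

β̂_MAP = 2.129

log p(β | y) = −Σ(yᵢ − βxᵢ)²/(2·9) − β²/(2·2) + const.
Setting the derivative to zero: Σxᵢ(yᵢ − βxᵢ)/9 − β/2 = 0, so β = Σxᵢyᵢ / (Σxᵢ² + σ²/τ²).
Σxᵢyᵢ = 1·3 + 3·9 + 1·3 = 33; Σxᵢ² = 11; σ²/τ² = 4.5.
β̂_MAP = 33 / (11 + 4.5) = 33/15.5 ≈ 2.129.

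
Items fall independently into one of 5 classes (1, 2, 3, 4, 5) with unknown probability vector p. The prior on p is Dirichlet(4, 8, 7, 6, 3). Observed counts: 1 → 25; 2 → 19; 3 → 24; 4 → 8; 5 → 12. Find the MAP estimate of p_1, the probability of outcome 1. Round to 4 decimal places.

The posterior is Dirichlet(αᵢ + nᵢ) = Dirichlet(29, 27, 31, 14, 15).
For a Dirichlet(a₁,…,a_K) with all aᵢ > 1, the mode has j-th component (aⱼ − 1)/(Σaᵢ − K).
Here Σaᵢ = 116 and K = 5, so p_1 = (29 − 1)/(116 − 5) = 28/111 ≈ 0.2523.

MAP estimate: 0.2523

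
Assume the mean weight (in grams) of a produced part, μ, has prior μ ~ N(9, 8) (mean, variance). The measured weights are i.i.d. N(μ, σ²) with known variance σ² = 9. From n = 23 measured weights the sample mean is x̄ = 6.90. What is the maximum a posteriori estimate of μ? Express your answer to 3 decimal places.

μ̂_MAP = 6.998

n = 23, x̄ = 6.90.
For a Normal prior and Normal likelihood with known variance, the posterior is Normal; its mode equals its mean, the precision-weighted average.
Prior precision 1/σ₀² = 1/8 = 0.125; data precision n/σ² = 23/9.
μ̂ = (0.125·9 + (23/9)·6.9) / (0.125 + 23/9) = (2251/120)/(193/72) = 6753/965 ≈ 6.998.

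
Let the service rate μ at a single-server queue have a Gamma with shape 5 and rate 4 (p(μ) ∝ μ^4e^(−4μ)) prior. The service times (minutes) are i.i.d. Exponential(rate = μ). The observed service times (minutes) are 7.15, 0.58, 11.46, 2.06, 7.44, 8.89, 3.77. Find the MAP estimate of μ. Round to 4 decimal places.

The Exponential(rate=μ) likelihood is ∝ μ^n e^(−μΣtᵢ). Here n = 7 and Σtᵢ = 7.15 + 0.58 + 11.46 + 2.06 + 7.44 + 8.89 + 3.77 = 41.35.
Posterior ∝ μ^4e^(−4μ) · μ^7e^(−41.35μ) = μ^11e^(−45.35μ), i.e. Gamma(12, 45.35).
Mode = (a−1)/b = 11/45.35 ≈ 0.2426.

μ̂_MAP = 0.2426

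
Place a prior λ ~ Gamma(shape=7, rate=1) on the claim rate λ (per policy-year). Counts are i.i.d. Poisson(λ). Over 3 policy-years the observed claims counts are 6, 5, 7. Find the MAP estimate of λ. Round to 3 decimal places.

λ̂_MAP = 6.000

Σxᵢ = 6+5+7 = 18, with n = 3.
Posterior ∝ λ^6e^(−1λ) · λ^18e^(−3λ) = λ^24e^(−4λ), i.e. Gamma(shape=25, rate=4).
The mode of a Gamma(a, b) with a ≥ 1 (shape–rate) is (a−1)/b = 24/4 ≈ 6.000.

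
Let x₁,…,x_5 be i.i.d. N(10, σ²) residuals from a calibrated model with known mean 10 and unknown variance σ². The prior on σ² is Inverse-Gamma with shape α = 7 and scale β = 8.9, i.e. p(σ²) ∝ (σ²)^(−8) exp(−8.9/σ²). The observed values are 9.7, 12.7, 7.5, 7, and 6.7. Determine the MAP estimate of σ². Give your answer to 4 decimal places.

σ̂²_MAP = 2.4438

Sum of squared deviations about the known mean: SS = (9.7−10)² + (12.7−10)² + (7.5−10)² + (7−10)² + (6.7−10)² = 33.52.
The Normal likelihood contributes (σ²)^(−n/2) exp(−SS/(2σ²)), so the posterior is Inverse-Gamma(α + n/2, β + SS/2) = Inverse-Gamma(9.5, 25.66).
The mode of Inverse-Gamma(a, b) is b/(a+1) = 25.66/10.5 ≈ 2.4438.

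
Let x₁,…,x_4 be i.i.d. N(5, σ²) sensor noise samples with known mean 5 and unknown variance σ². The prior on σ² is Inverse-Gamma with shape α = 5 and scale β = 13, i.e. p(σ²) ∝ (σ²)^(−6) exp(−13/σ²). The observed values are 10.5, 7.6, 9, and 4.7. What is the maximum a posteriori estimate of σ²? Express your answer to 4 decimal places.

Sum of squared deviations about the known mean: SS = (10.5−5)² + (7.6−5)² + (9−5)² + (4.7−5)² = 53.1.
The Normal likelihood contributes (σ²)^(−n/2) exp(−SS/(2σ²)), so the posterior is Inverse-Gamma(α + n/2, β + SS/2) = Inverse-Gamma(7, 39.55).
The mode of Inverse-Gamma(a, b) is b/(a+1) = 39.55/8 ≈ 4.9438.

σ̂²_MAP = 4.9438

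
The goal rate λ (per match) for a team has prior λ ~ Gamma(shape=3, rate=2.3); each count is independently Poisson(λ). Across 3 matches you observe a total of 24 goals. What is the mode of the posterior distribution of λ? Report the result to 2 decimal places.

λ̂_MAP = 4.91

Σxᵢ = 24, n = 3.
Posterior ∝ λ^2e^(−2.3λ) · λ^24e^(−3λ) = λ^26e^(−5.3λ), i.e. Gamma(shape=27, rate=5.3).
The mode of a Gamma(a, b) with a ≥ 1 (shape–rate) is (a−1)/b = 26/5.3 ≈ 4.91.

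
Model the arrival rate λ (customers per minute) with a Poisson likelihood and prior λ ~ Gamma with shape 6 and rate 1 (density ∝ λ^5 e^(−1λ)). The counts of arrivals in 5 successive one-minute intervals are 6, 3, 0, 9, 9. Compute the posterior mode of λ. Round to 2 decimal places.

Σxᵢ = 6+3+0+9+9 = 27, with n = 5.
Posterior ∝ λ^5e^(−1λ) · λ^27e^(−5λ) = λ^32e^(−6λ), i.e. Gamma(shape=33, rate=6).
The mode of a Gamma(a, b) with a ≥ 1 (shape–rate) is (a−1)/b = 32/6 ≈ 5.33.

λ̂_MAP = 5.33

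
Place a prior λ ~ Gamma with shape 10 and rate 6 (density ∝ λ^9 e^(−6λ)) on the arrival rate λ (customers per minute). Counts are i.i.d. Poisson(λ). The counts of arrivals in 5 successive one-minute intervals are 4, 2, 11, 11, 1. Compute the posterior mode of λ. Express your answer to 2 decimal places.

λ̂_MAP = 3.45

Σxᵢ = 4+2+11+11+1 = 29, with n = 5.
Posterior ∝ λ^9e^(−6λ) · λ^29e^(−5λ) = λ^38e^(−11λ), i.e. Gamma(shape=39, rate=11).
The mode of a Gamma(a, b) with a ≥ 1 (shape–rate) is (a−1)/b = 38/11 ≈ 3.45.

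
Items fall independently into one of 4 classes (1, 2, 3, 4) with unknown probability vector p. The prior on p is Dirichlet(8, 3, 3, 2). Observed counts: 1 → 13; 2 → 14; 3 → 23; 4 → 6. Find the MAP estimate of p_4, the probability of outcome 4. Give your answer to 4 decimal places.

MAP estimate: 0.1029

The posterior is Dirichlet(αᵢ + nᵢ) = Dirichlet(21, 17, 26, 8).
For a Dirichlet(a₁,…,a_K) with all aᵢ > 1, the mode has j-th component (aⱼ − 1)/(Σaᵢ − K).
Here Σaᵢ = 72 and K = 4, so p_4 = (8 − 1)/(72 − 4) = 7/68 ≈ 0.1029.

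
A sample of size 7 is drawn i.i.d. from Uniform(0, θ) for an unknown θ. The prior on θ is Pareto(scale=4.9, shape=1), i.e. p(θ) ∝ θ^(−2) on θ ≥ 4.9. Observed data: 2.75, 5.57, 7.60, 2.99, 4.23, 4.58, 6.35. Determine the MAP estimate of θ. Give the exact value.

The Uniform(0, θ) likelihood is θ^(−n) for θ ≥ max(xᵢ), zero otherwise. Here max(xᵢ) = 7.60.
Posterior ∝ θ^(−2) · θ^(−7) = θ^(−9) on θ ≥ max(4.9, 7.60) = 7.60.
This density is strictly decreasing in θ, so the posterior mode lies at the lower boundary of the support.

θ̂_MAP = 7.60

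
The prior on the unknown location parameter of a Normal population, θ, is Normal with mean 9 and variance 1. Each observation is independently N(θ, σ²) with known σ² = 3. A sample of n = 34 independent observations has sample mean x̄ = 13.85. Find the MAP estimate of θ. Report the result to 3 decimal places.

n = 34, x̄ = 13.85.
For a Normal prior and Normal likelihood with known variance, the posterior is Normal; its mode equals its mean, the precision-weighted average.
Prior precision 1/σ₀² = 1/1 = 1; data precision n/σ² = 34/3.
θ̂ = (1·9 + (34/3)·13.85) / (1 + 34/3) = (4979/30)/(37/3) = 4979/370 ≈ 13.457.

θ̂_MAP = 13.457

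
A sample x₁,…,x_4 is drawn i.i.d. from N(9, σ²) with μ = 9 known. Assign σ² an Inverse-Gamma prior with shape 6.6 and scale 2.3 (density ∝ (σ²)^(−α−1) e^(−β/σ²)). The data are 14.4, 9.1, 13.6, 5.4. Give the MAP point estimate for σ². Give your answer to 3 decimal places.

Sum of squared deviations about the known mean: SS = (14.4−9)² + (9.1−9)² + (13.6−9)² + (5.4−9)² = 63.29.
The Normal likelihood contributes (σ²)^(−n/2) exp(−SS/(2σ²)), so the posterior is Inverse-Gamma(α + n/2, β + SS/2) = Inverse-Gamma(8.6, 33.945).
The mode of Inverse-Gamma(a, b) is b/(a+1) = 33.945/9.6 ≈ 3.536.

σ̂²_MAP = 3.536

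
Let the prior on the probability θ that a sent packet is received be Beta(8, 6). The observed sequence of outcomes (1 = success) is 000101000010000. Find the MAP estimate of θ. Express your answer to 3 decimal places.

Prior: Beta(8, 6).
Data: 3 successes in 15 trials (from the sequence). The binomial likelihood contributes θ^3(1−θ)^12, so the posterior is Beta(8+3, 6+12) = Beta(11, 18).
For Beta(a, b) with a, b > 1 the mode is (a−1)/(a+b−2) = 10/27 ≈ 0.370.

θ̂_MAP = 0.370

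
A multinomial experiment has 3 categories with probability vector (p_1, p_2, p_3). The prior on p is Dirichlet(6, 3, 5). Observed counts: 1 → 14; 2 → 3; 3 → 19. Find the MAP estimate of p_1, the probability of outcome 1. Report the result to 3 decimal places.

The posterior is Dirichlet(αᵢ + nᵢ) = Dirichlet(20, 6, 24).
For a Dirichlet(a₁,…,a_K) with all aᵢ > 1, the mode has j-th component (aⱼ − 1)/(Σaᵢ − K).
Here Σaᵢ = 50 and K = 3, so p_1 = (20 − 1)/(50 − 3) = 19/47 ≈ 0.404.

MAP estimate: 0.404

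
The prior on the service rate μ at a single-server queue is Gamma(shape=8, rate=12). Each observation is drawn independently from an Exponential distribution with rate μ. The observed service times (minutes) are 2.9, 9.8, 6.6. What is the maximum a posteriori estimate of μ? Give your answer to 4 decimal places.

The Exponential(rate=μ) likelihood is ∝ μ^n e^(−μΣtᵢ). Here n = 3 and Σtᵢ = 2.9 + 9.8 + 6.6 = 19.3.
Posterior ∝ μ^7e^(−12μ) · μ^3e^(−19.3μ) = μ^10e^(−31.3μ), i.e. Gamma(11, 31.3).
Mode = (a−1)/b = 10/31.3 ≈ 0.3195.

μ̂_MAP = 0.3195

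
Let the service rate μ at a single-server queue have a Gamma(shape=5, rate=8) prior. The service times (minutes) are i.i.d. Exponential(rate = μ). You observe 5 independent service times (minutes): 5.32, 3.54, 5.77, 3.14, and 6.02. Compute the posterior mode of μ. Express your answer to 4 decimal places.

The Exponential(rate=μ) likelihood is ∝ μ^n e^(−μΣtᵢ). Here n = 5 and Σtᵢ = 5.32 + 3.54 + 5.77 + 3.14 + 6.02 = 23.79.
Posterior ∝ μ^4e^(−8μ) · μ^5e^(−23.79μ) = μ^9e^(−31.79μ), i.e. Gamma(10, 31.79).
Mode = (a−1)/b = 9/31.79 ≈ 0.2831.

μ̂_MAP = 0.2831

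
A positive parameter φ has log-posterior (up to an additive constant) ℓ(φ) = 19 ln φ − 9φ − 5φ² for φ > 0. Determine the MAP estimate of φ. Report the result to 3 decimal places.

ℓ'(φ) = 19/φ − 9 − 10φ. Setting this to zero and multiplying by φ: 10φ² + 9φ − 19 = 0.
φ = (−9 + √(9² + 4·10·19)) / (2·10) = (−9 + √841) / 20 = (−9 + 29)/20 = 1.
ℓ''(φ) = −19/φ² − 10 < 0, confirming a maximum.

φ̂_MAP = 1.000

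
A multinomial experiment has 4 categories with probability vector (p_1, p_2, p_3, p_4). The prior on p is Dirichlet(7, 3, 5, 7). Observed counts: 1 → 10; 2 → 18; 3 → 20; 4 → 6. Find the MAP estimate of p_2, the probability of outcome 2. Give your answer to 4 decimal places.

MAP estimate: 0.2778

The posterior is Dirichlet(αᵢ + nᵢ) = Dirichlet(17, 21, 25, 13).
For a Dirichlet(a₁,…,a_K) with all aᵢ > 1, the mode has j-th component (aⱼ − 1)/(Σaᵢ − K).
Here Σaᵢ = 76 and K = 4, so p_2 = (21 − 1)/(76 − 4) = 20/72 ≈ 0.2778.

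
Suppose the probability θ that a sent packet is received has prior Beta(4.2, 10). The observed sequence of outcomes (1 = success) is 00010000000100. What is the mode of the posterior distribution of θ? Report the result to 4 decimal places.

θ̂_MAP = 0.1985

Prior: Beta(4.2, 10).
Data: 2 successes in 14 trials (from the sequence). The binomial likelihood contributes θ^2(1−θ)^12, so the posterior is Beta(4.2+2, 10+12) = Beta(6.2, 22).
For Beta(a, b) with a, b > 1 the mode is (a−1)/(a+b−2) = 5.2/26.2 ≈ 0.1985.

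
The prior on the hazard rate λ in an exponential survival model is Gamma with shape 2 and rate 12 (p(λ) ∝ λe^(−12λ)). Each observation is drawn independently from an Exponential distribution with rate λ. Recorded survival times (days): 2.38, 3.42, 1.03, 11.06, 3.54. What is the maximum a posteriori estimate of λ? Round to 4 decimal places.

λ̂_MAP = 0.1795

The Exponential(rate=λ) likelihood is ∝ λ^n e^(−λΣtᵢ). Here n = 5 and Σtᵢ = 2.38 + 3.42 + 1.03 + 11.06 + 3.54 = 21.43.
Posterior ∝ λe^(−12λ) · λ^5e^(−21.43λ) = λ^6e^(−33.43λ), i.e. Gamma(7, 33.43).
Mode = (a−1)/b = 6/33.43 ≈ 0.1795.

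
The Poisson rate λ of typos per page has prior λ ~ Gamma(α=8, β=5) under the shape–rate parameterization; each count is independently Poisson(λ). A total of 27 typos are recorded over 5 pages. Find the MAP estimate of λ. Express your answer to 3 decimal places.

Σxᵢ = 27, n = 5.
Posterior ∝ λ^7e^(−5λ) · λ^27e^(−5λ) = λ^34e^(−10λ), i.e. Gamma(shape=35, rate=10).
The mode of a Gamma(a, b) with a ≥ 1 (shape–rate) is (a−1)/b = 34/10 ≈ 3.400.

λ̂_MAP = 3.400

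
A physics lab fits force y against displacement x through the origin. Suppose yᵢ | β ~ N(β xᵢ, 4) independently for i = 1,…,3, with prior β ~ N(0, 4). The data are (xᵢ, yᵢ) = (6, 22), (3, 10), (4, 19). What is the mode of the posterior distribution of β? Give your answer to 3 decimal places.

β̂_MAP = 3.839

log p(β | y) = −Σ(yᵢ − βxᵢ)²/(2·4) − β²/(2·4) + const.
Setting the derivative to zero: Σxᵢ(yᵢ − βxᵢ)/4 − β/4 = 0, so β = Σxᵢyᵢ / (Σxᵢ² + σ²/τ²).
Σxᵢyᵢ = 6·22 + 3·10 + 4·19 = 238; Σxᵢ² = 61; σ²/τ² = 1.
β̂_MAP = 238 / (61 + 1) = 238/62 ≈ 3.839.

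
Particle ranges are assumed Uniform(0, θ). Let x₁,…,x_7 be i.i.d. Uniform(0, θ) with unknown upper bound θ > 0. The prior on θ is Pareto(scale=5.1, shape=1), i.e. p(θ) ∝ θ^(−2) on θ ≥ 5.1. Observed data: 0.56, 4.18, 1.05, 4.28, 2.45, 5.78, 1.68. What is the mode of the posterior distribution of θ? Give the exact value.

θ̂_MAP = 5.78

The Uniform(0, θ) likelihood is θ^(−n) for θ ≥ max(xᵢ), zero otherwise. Here max(xᵢ) = 5.78.
Posterior ∝ θ^(−2) · θ^(−7) = θ^(−9) on θ ≥ max(5.1, 5.78) = 5.78.
This density is strictly decreasing in θ, so the posterior mode lies at the lower boundary of the support.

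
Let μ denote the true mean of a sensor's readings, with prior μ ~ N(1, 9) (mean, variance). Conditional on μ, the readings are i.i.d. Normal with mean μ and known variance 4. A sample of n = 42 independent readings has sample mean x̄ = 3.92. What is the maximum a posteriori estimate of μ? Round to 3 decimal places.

μ̂_MAP = 3.889

n = 42, x̄ = 3.92.
For a Normal prior and Normal likelihood with known variance, the posterior is Normal; its mode equals its mean, the precision-weighted average.
Prior precision 1/σ₀² = 1/9; data precision n/σ² = 42/4 = 10.5.
μ̂ = ((1/9)·1 + 10.5·3.92) / (1/9 + 10.5) = (9286/225)/(191/18) = 18572/4775 ≈ 3.889.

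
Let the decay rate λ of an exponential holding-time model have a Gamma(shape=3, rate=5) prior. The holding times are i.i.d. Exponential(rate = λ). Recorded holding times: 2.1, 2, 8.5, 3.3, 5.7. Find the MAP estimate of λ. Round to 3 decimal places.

The Exponential(rate=λ) likelihood is ∝ λ^n e^(−λΣtᵢ). Here n = 5 and Σtᵢ = 2.1 + 2 + 8.5 + 3.3 + 5.7 = 21.6.
Posterior ∝ λ^2e^(−5λ) · λ^5e^(−21.6λ) = λ^7e^(−26.6λ), i.e. Gamma(8, 26.6).
Mode = (a−1)/b = 7/26.6 ≈ 0.263.

λ̂_MAP = 0.263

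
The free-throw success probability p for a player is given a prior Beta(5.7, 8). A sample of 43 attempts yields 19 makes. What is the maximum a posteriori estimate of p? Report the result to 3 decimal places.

p̂_MAP = 0.433

Prior: Beta(5.7, 8).
Data: 19 successes in 43 trials. The binomial likelihood contributes p^19(1−p)^24, so the posterior is Beta(5.7+19, 8+24) = Beta(24.7, 32).
For Beta(a, b) with a, b > 1 the mode is (a−1)/(a+b−2) = 23.7/54.7 ≈ 0.433.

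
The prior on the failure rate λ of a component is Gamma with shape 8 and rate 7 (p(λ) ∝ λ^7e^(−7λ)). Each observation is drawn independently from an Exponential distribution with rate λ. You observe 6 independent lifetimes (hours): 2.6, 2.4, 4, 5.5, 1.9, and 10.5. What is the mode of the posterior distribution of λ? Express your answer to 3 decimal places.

λ̂_MAP = 0.383

The Exponential(rate=λ) likelihood is ∝ λ^n e^(−λΣtᵢ). Here n = 6 and Σtᵢ = 2.6 + 2.4 + 4 + 5.5 + 1.9 + 10.5 = 26.9.
Posterior ∝ λ^7e^(−7λ) · λ^6e^(−26.9λ) = λ^13e^(−33.9λ), i.e. Gamma(14, 33.9).
Mode = (a−1)/b = 13/33.9 ≈ 0.383.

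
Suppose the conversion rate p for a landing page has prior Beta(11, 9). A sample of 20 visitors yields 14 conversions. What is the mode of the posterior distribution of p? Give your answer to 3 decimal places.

p̂_MAP = 0.632

Prior: Beta(11, 9).
Data: 14 successes in 20 trials. The binomial likelihood contributes p^14(1−p)^6, so the posterior is Beta(11+14, 9+6) = Beta(25, 15).
For Beta(a, b) with a, b > 1 the mode is (a−1)/(a+b−2) = 24/38 ≈ 0.632.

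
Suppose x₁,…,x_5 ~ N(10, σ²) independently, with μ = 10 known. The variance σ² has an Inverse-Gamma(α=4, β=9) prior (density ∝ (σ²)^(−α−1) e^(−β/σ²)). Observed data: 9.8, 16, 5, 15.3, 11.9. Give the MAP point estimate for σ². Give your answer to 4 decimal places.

Sum of squared deviations about the known mean: SS = (9.8−10)² + (16−10)² + (5−10)² + (15.3−10)² + (11.9−10)² = 92.74.
The Normal likelihood contributes (σ²)^(−n/2) exp(−SS/(2σ²)), so the posterior is Inverse-Gamma(α + n/2, β + SS/2) = Inverse-Gamma(6.5, 55.37).
The mode of Inverse-Gamma(a, b) is b/(a+1) = 55.37/7.5 ≈ 7.3827.

σ̂²_MAP = 7.3827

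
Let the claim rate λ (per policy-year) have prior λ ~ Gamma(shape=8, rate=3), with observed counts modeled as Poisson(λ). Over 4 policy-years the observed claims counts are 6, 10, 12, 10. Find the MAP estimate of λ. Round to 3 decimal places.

λ̂_MAP = 6.429

Σxᵢ = 6+10+12+10 = 38, with n = 4.
Posterior ∝ λ^7e^(−3λ) · λ^38e^(−4λ) = λ^45e^(−7λ), i.e. Gamma(shape=46, rate=7).
The mode of a Gamma(a, b) with a ≥ 1 (shape–rate) is (a−1)/b = 45/7 ≈ 6.429.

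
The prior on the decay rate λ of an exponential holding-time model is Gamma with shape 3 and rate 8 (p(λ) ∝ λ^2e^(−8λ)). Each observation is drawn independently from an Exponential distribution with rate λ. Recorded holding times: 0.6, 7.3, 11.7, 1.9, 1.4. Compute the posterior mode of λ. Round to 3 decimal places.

λ̂_MAP = 0.227

The Exponential(rate=λ) likelihood is ∝ λ^n e^(−λΣtᵢ). Here n = 5 and Σtᵢ = 0.6 + 7.3 + 11.7 + 1.9 + 1.4 = 22.9.
Posterior ∝ λ^2e^(−8λ) · λ^5e^(−22.9λ) = λ^7e^(−30.9λ), i.e. Gamma(8, 30.9).
Mode = (a−1)/b = 7/30.9 ≈ 0.227.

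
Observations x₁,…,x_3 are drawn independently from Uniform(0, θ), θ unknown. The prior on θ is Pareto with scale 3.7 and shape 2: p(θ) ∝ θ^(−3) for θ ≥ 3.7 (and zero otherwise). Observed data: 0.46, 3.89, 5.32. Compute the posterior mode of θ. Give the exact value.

The Uniform(0, θ) likelihood is θ^(−n) for θ ≥ max(xᵢ), zero otherwise. Here max(xᵢ) = 5.32.
Posterior ∝ θ^(−3) · θ^(−3) = θ^(−6) on θ ≥ max(3.7, 5.32) = 5.32.
This density is strictly decreasing in θ, so the posterior mode lies at the lower boundary of the support.

θ̂_MAP = 5.32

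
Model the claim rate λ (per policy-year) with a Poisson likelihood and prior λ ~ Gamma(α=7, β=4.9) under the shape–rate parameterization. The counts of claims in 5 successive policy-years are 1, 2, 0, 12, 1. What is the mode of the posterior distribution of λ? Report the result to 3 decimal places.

Σxᵢ = 1+2+0+12+1 = 16, with n = 5.
Posterior ∝ λ^6e^(−4.9λ) · λ^16e^(−5λ) = λ^22e^(−9.9λ), i.e. Gamma(shape=23, rate=9.9).
The mode of a Gamma(a, b) with a ≥ 1 (shape–rate) is (a−1)/b = 22/9.9 ≈ 2.222.

λ̂_MAP = 2.222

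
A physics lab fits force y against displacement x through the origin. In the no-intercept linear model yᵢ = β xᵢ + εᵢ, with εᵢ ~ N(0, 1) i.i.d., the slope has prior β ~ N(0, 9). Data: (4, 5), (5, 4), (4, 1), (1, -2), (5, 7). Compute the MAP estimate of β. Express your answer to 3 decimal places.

log p(β | y) = −Σ(yᵢ − βxᵢ)²/(2·1) − β²/(2·9) + const.
Setting the derivative to zero: Σxᵢ(yᵢ − βxᵢ)/1 − β/9 = 0, so β = Σxᵢyᵢ / (Σxᵢ² + σ²/τ²).
Σxᵢyᵢ = 4·5 + 5·4 + 4·1 + 1·(-2) + 5·7 = 77; Σxᵢ² = 83; σ²/τ² = 1/9.
β̂_MAP = 77 / (83 + 1/9) = 77/(748/9) = 63/68 ≈ 0.926.

β̂_MAP = 0.926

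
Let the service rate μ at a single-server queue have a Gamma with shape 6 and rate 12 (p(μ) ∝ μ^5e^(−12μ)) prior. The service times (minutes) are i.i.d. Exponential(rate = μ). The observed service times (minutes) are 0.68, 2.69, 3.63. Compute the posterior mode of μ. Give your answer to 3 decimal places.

μ̂_MAP = 0.421

The Exponential(rate=μ) likelihood is ∝ μ^n e^(−μΣtᵢ). Here n = 3 and Σtᵢ = 0.68 + 2.69 + 3.63 = 7.
Posterior ∝ μ^5e^(−12μ) · μ^3e^(−7μ) = μ^8e^(−19μ), i.e. Gamma(9, 19).
Mode = (a−1)/b = 8/19 ≈ 0.421.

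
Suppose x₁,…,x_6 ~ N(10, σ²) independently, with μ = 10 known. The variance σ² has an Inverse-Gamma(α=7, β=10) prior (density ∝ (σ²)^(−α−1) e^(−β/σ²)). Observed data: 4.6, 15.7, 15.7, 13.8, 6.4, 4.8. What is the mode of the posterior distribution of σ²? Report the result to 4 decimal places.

Sum of squared deviations about the known mean: SS = (4.6−10)² + (15.7−10)² + (15.7−10)² + (13.8−10)² + (6.4−10)² + (4.8−10)² = 148.58.
The Normal likelihood contributes (σ²)^(−n/2) exp(−SS/(2σ²)), so the posterior is Inverse-Gamma(α + n/2, β + SS/2) = Inverse-Gamma(10, 84.29).
The mode of Inverse-Gamma(a, b) is b/(a+1) = 84.29/11 ≈ 7.6627.

σ̂²_MAP = 7.6627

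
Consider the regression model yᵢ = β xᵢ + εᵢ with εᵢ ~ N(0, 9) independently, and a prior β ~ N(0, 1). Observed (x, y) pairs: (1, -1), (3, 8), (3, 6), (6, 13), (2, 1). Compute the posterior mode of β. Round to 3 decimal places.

β̂_MAP = 1.779

log p(β | y) = −Σ(yᵢ − βxᵢ)²/(2·9) − β²/(2·1) + const.
Setting the derivative to zero: Σxᵢ(yᵢ − βxᵢ)/9 − β/1 = 0, so β = Σxᵢyᵢ / (Σxᵢ² + σ²/τ²).
Σxᵢyᵢ = 1·(-1) + 3·8 + 3·6 + 6·13 + 2·1 = 121; Σxᵢ² = 59; σ²/τ² = 9.
β̂_MAP = 121 / (59 + 9) = 121/68 ≈ 1.779.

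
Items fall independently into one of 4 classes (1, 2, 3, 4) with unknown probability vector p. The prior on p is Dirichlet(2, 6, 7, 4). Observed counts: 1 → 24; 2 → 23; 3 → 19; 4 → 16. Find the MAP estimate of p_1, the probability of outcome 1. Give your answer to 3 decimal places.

MAP estimate: 0.258

The posterior is Dirichlet(αᵢ + nᵢ) = Dirichlet(26, 29, 26, 20).
For a Dirichlet(a₁,…,a_K) with all aᵢ > 1, the mode has j-th component (aⱼ − 1)/(Σaᵢ − K).
Here Σaᵢ = 101 and K = 4, so p_1 = (26 − 1)/(101 − 4) = 25/97 ≈ 0.258.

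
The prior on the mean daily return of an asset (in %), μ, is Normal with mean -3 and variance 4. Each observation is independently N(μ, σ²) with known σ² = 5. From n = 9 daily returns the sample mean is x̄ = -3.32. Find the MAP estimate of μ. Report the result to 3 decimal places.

n = 9, x̄ = -3.32.
For a Normal prior and Normal likelihood with known variance, the posterior is Normal; its mode equals its mean, the precision-weighted average.
Prior precision 1/σ₀² = 1/4 = 0.25; data precision n/σ² = 9/5 = 1.8.
μ̂ = (0.25·(-3) + 1.8·(-3.32)) / (0.25 + 1.8) = (-6.726)/2.05 = -3363/1025 ≈ -3.281.

μ̂_MAP = -3.281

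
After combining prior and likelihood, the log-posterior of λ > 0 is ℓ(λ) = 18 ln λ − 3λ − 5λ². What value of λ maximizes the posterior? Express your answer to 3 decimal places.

ℓ'(λ) = 18/λ − 3 − 10λ. Setting this to zero and multiplying by λ: 10λ² + 3λ − 18 = 0.
λ = (−3 + √(3² + 4·10·18)) / (2·10) = (−3 + √729) / 20 = (−3 + 27)/20 = 6/5.
ℓ''(λ) = −18/λ² − 10 < 0, confirming a maximum.

λ̂_MAP = 1.200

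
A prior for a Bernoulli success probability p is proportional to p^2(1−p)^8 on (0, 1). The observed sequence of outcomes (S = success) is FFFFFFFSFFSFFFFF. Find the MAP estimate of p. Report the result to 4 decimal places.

p̂_MAP = 0.1538

The prior density ∝ p^2(1−p)^8 is the kernel of Beta(3, 9).
Data: 2 successes in 16 trials (from the sequence). The binomial likelihood contributes p^2(1−p)^14, so the posterior is Beta(3+2, 9+14) = Beta(5, 23).
For Beta(a, b) with a, b > 1 the mode is (a−1)/(a+b−2) = 4/26 ≈ 0.1538.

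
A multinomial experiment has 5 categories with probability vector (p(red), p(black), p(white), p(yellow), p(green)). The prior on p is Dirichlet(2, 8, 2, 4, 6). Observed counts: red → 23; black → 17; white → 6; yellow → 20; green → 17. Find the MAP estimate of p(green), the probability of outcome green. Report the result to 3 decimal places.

MAP estimate of p(green) = 0.220

The posterior is Dirichlet(αᵢ + nᵢ) = Dirichlet(25, 25, 8, 24, 23).
For a Dirichlet(a₁,…,a_K) with all aᵢ > 1, the mode has j-th component (aⱼ − 1)/(Σaᵢ − K).
Here Σaᵢ = 105 and K = 5, so p(green) = (23 − 1)/(105 − 5) = 22/100 ≈ 0.220.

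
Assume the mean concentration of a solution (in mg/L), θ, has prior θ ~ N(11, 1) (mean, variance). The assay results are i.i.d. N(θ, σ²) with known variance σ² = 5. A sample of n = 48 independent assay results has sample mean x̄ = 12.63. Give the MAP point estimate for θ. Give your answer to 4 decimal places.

n = 48, x̄ = 12.63.
For a Normal prior and Normal likelihood with known variance, the posterior is Normal; its mode equals its mean, the precision-weighted average.
Prior precision 1/σ₀² = 1/1 = 1; data precision n/σ² = 48/5 = 9.6.
θ̂ = (1·11 + 9.6·12.63) / (1 + 9.6) = 132.248/10.6 = 16531/1325 ≈ 12.4762.

θ̂_MAP = 12.4762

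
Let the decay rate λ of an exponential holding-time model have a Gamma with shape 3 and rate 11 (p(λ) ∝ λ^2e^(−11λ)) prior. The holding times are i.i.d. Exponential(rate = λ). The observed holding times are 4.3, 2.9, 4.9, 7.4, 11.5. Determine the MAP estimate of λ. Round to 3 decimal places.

λ̂_MAP = 0.167

The Exponential(rate=λ) likelihood is ∝ λ^n e^(−λΣtᵢ). Here n = 5 and Σtᵢ = 4.3 + 2.9 + 4.9 + 7.4 + 11.5 = 31.
Posterior ∝ λ^2e^(−11λ) · λ^5e^(−31λ) = λ^7e^(−42λ), i.e. Gamma(8, 42).
Mode = (a−1)/b = 7/42 ≈ 0.167.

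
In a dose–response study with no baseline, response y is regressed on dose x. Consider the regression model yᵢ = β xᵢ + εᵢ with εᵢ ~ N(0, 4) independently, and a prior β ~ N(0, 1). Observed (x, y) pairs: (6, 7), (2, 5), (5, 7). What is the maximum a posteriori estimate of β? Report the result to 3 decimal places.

log p(β | y) = −Σ(yᵢ − βxᵢ)²/(2·4) − β²/(2·1) + const.
Setting the derivative to zero: Σxᵢ(yᵢ − βxᵢ)/4 − β/1 = 0, so β = Σxᵢyᵢ / (Σxᵢ² + σ²/τ²).
Σxᵢyᵢ = 6·7 + 2·5 + 5·7 = 87; Σxᵢ² = 65; σ²/τ² = 4.
β̂_MAP = 87 / (65 + 4) = 87/69 ≈ 1.261.

β̂_MAP = 1.261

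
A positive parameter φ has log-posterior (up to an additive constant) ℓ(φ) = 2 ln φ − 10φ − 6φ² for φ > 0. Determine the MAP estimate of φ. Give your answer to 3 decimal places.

φ̂_MAP = 0.167

ℓ'(φ) = 2/φ − 10 − 12φ. Setting this to zero and multiplying by φ: 12φ² + 10φ − 2 = 0.
φ = (−10 + √(10² + 4·12·2)) / (2·12) = (−10 + √196) / 24 = (−10 + 14)/24 = 1/6.
ℓ''(φ) = −2/φ² − 12 < 0, confirming a maximum.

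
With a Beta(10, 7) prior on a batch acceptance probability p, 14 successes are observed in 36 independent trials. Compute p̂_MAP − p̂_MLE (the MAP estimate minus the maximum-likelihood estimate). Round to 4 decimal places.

Posterior is Beta(24, 29); MAP = (24−1)/(53−2) = 23/51 ≈ 0.45098.
MLE ignores the prior: p̂_MLE = k/n = 14/36 ≈ 0.38889.
Difference = 23/51 − 14/36 = 19/306 ≈ 0.0621.

MAP − MLE = 0.0621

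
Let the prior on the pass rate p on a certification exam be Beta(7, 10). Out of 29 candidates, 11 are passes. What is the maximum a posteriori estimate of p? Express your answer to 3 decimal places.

p̂_MAP = 0.386

Prior: Beta(7, 10).
Data: 11 successes in 29 trials. The binomial likelihood contributes p^11(1−p)^18, so the posterior is Beta(7+11, 10+18) = Beta(18, 28).
For Beta(a, b) with a, b > 1 the mode is (a−1)/(a+b−2) = 17/44 ≈ 0.386.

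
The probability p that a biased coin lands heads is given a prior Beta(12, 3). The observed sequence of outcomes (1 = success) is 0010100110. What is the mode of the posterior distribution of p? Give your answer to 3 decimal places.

Prior: Beta(12, 3).
Data: 4 successes in 10 trials (from the sequence). The binomial likelihood contributes p^4(1−p)^6, so the posterior is Beta(12+4, 3+6) = Beta(16, 9).
For Beta(a, b) with a, b > 1 the mode is (a−1)/(a+b−2) = 15/23 ≈ 0.652.

p̂_MAP = 0.652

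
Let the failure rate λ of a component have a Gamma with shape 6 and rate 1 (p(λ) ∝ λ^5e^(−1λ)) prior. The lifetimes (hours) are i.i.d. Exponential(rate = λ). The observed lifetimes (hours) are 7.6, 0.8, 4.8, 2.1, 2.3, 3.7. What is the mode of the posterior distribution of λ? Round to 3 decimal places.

The Exponential(rate=λ) likelihood is ∝ λ^n e^(−λΣtᵢ). Here n = 6 and Σtᵢ = 7.6 + 0.8 + 4.8 + 2.1 + 2.3 + 3.7 = 21.3.
Posterior ∝ λ^5e^(−1λ) · λ^6e^(−21.3λ) = λ^11e^(−22.3λ), i.e. Gamma(12, 22.3).
Mode = (a−1)/b = 11/22.3 ≈ 0.493.

λ̂_MAP = 0.493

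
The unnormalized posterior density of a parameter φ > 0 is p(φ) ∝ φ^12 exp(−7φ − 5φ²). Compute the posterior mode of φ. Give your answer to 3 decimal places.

ℓ'(φ) = 12/φ − 7 − 10φ. Setting this to zero and multiplying by φ: 10φ² + 7φ − 12 = 0.
φ = (−7 + √(7² + 4·10·12)) / (2·10) = (−7 + √529) / 20 = (−7 + 23)/20 = 4/5.
ℓ''(φ) = −12/φ² − 10 < 0, confirming a maximum.

φ̂_MAP = 0.800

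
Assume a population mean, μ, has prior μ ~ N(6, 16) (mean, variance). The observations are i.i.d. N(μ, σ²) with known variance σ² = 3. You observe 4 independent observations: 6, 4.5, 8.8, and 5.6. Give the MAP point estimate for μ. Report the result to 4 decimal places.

n = 4; x̄ = (6 + 4.5 + 8.8 + 5.6)/4 = 24.9/4 = 6.225.
For a Normal prior and Normal likelihood with known variance, the posterior is Normal; its mode equals its mean, the precision-weighted average.
Prior precision 1/σ₀² = 1/16 = 0.0625; data precision n/σ² = 4/3.
μ̂ = (0.0625·6 + (4/3)·6.225) / (0.0625 + 4/3) = 8.675/(67/48) = 2082/335 ≈ 6.2149.

μ̂_MAP = 6.2149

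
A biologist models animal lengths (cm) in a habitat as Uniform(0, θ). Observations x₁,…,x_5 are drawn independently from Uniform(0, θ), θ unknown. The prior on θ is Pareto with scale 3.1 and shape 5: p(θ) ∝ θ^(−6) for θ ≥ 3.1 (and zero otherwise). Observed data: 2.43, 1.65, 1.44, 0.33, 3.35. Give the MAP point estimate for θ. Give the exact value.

θ̂_MAP = 3.35

The Uniform(0, θ) likelihood is θ^(−n) for θ ≥ max(xᵢ), zero otherwise. Here max(xᵢ) = 3.35.
Posterior ∝ θ^(−6) · θ^(−5) = θ^(−11) on θ ≥ max(3.1, 3.35) = 3.35.
This density is strictly decreasing in θ, so the posterior mode lies at the lower boundary of the support.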